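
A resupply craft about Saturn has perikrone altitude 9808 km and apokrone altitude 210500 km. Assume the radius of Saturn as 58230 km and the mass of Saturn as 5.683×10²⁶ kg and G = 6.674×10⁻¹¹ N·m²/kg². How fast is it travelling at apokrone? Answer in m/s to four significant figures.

μ = GM = 6.674×10⁻¹¹ × 5.683×10²⁶ = 3.793×10¹⁶ m³/s².
r_p = 58230 + 9808 = 68038 km = 6.8038×10⁷ m.
r_a = 58230 + 210500 = 268730 km = 2.6873×10⁸ m.
Semi-major axis a = (r_p + r_a)/2 = 1.6838×10⁵ km = 1.684×10⁸ m.
Vis-viva: v² = μ(2/r − 1/a) = 3.793×10¹⁶ × (7.442×10⁻⁹ − 5.939×10⁻⁹) = 5.703×10⁷ m²/s².
v = 7552 m/s.

v ≈ 7552 m/s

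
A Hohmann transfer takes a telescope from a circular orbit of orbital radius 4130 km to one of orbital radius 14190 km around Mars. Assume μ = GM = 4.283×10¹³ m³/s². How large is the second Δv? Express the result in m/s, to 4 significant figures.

r₁ = 4130 km = 4.130×10⁶ m.
r₂ = 14190 km = 1.419×10⁷ m.
Transfer ellipse a_t = (r₁ + r₂)/2 = 9.160×10⁶ m.
At r₁: circular v_c1 = √(μ/r₁) = 3220 m/s; transfer-periapsis v_p = √[μ(2/r₁ − 1/a_t)] = 4008 m/s.
At r₂: circular v_c2 = √(μ/r₂) = 1737 m/s; transfer-apoapsis v_a = √[μ(2/r₂ − 1/a_t)] = 1167 m/s.
Δv₂ = v_c2 − v_a = 570.8 m/s.

Δv ≈ 570.8 m/s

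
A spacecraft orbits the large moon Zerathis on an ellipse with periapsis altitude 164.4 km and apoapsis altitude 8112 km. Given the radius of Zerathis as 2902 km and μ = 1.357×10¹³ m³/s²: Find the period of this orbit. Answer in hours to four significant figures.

T ≈ 8.850 hours

r_p = 2902 + 164.4 = 3066.4 km = 3.0664×10⁶ m.
r_a = 2902 + 8112 = 11014 km = 1.1014×10⁷ m.
Semi-major axis a = (r_p + r_a)/2 = (3066.4 + 11014)/2 = 7040.2 km = 7.040×10⁶ m.
By Kepler's third law T = 2π√(a³/μ) = 2π × 5.071×10³ = 3.186×10⁴ s.
= 8.850 hours.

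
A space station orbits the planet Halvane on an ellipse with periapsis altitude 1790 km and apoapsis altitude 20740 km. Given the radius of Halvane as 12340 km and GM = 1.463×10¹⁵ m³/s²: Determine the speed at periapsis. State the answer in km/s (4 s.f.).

v ≈ 12.05 km/s

r_p = 12340 + 1790 = 14130 km = 1.4130×10⁷ m.
r_a = 12340 + 20740 = 33080 km = 3.3080×10⁷ m.
Semi-major axis a = (r_p + r_a)/2 = 23605 km = 2.360×10⁷ m.
Vis-viva: v² = μ(2/r − 1/a) = 1.463×10¹⁵ × (1.415×10⁻⁷ − 4.236×10⁻⁸) = 1.451×10⁸ m²/s².
v = 12050 m/s = 12.05 km/s.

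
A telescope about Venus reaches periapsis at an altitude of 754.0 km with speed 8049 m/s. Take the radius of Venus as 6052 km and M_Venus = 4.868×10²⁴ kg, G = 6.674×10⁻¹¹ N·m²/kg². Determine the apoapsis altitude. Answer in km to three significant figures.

μ = GM = 6.674×10⁻¹¹ × 4.868×10²⁴ = 3.249×10¹⁴ m³/s².
r_p = 6052 + 754.0 = 6806.0 km = 6.806×10⁶ m.
Specific energy ε = v²/2 − μ/r = -1.534×10⁷ J/kg, so a = −μ/(2ε) = 1.059×10⁷ m.
The apsides satisfy r_p + r_a = 2a, so the apoapsis radius is 2a − r_p = 1.437×10⁷ m = 14370 km.
Apoapsis altitude = 14370 − 6052 = 8317.6 km.

apoapsis altitude ≈ 8320 km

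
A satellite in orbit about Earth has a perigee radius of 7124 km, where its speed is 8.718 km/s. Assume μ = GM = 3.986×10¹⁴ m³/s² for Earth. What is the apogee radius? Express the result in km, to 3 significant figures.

apogee radius ≈ 15100 km

r_p = 7.124×10⁶ m.
Specific energy ε = v²/2 − μ/r = -1.795×10⁷ J/kg, so a = −μ/(2ε) = 1.110×10⁷ m.
The apsides satisfy r_p + r_a = 2a, so the apogee radius is 2a − r_p = 1.508×10⁷ m = 15082 km.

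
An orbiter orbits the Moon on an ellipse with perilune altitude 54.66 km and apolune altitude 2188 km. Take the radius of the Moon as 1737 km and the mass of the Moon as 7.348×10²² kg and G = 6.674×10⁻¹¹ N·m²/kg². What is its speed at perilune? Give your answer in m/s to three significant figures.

v ≈ 1940 m/s

μ = GM = 6.674×10⁻¹¹ × 7.348×10²² = 4.904×10¹² m³/s².
r_p = 1737 + 54.66 = 1791.7 km = 1.7917×10⁶ m.
r_a = 1737 + 2188 = 3925.0 km = 3.9250×10⁶ m.
Semi-major axis a = (r_p + r_a)/2 = 2858.3 km = 2.858×10⁶ m.
Vis-viva: v² = μ(2/r − 1/a) = 4.904×10¹² × (1.116×10⁻⁶ − 3.499×10⁻⁷) = 3.759×10⁶ m²/s².
v = 1939 m/s.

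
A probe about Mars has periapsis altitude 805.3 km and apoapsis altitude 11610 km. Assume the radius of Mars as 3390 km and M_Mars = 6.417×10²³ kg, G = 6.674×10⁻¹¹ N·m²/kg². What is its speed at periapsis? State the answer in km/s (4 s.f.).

μ = GM = 6.674×10⁻¹¹ × 6.417×10²³ = 4.283×10¹³ m³/s².
r_p = 3390 + 805.3 = 4195.3 km = 4.1953×10⁶ m.
r_a = 3390 + 11610 = 15000 km = 1.5000×10⁷ m.
Semi-major axis a = (r_p + r_a)/2 = 9597.6 km = 9.598×10⁶ m.
Vis-viva: v² = μ(2/r − 1/a) = 4.283×10¹³ × (4.767×10⁻⁷ − 1.042×10⁻⁷) = 1.595×10⁷ m²/s².
v = 3994 m/s = 3.994 km/s.

v ≈ 3.994 km/s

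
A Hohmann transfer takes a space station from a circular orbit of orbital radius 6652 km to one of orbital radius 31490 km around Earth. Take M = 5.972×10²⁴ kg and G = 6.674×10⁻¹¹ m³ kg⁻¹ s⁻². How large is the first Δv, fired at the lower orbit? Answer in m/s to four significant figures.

μ = GM = 6.674×10⁻¹¹ × 5.972×10²⁴ = 3.986×10¹⁴ m³/s².
r₁ = 6652 km = 6.652×10⁶ m.
r₂ = 31490 km = 3.149×10⁷ m.
Transfer ellipse a_t = (r₁ + r₂)/2 = 1.907×10⁷ m.
At r₁: circular v_c1 = √(μ/r₁) = 7741 m/s; transfer-perigee v_p = √[μ(2/r₁ − 1/a_t)] = 9947 m/s.
Δv₁ = v_p − v_c1 = 2206 m/s.

Δv ≈ 2206 m/s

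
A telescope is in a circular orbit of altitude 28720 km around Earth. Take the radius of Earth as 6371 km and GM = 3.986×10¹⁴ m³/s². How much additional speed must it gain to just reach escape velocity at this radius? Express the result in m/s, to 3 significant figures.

r = 6371 + 28720 = 35091 km = 3.5091×10⁷ m.
Circular speed v_c = √(μ/r) = 3370 m/s.
Escape speed v_esc = √(2μ/r) = √2 × v_c = 4766 m/s.
Δv = v_esc − v_c = 1396 m/s.

Δv ≈ 1400 m/s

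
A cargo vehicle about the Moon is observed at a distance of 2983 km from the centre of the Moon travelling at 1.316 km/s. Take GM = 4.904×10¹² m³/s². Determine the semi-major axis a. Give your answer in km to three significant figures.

a ≈ 3150 km

r = 2.983×10⁶ m.
Vis-viva rearranged: 1/a = 2/r − v²/μ = 6.705×10⁻⁷ − 3.532×10⁻⁷ = 3.173×10⁻⁷ m⁻¹.
a = 3.151×10⁶ m = 3151.4 km.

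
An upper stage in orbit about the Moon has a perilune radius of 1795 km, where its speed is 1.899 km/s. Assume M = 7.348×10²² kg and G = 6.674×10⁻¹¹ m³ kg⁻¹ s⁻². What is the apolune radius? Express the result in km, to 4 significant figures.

μ = GM = 6.674×10⁻¹¹ × 7.348×10²² = 4.904×10¹² m³/s².
r_p = 1.795×10⁶ m.
Specific energy ε = v²/2 − μ/r = -9.290×10⁵ J/kg, so a = −μ/(2ε) = 2.640×10⁶ m.
The apsides satisfy r_p + r_a = 2a, so the apolune radius is 2a − r_p = 3.484×10⁶ m = 3484.1 km.

apolune radius ≈ 3484 km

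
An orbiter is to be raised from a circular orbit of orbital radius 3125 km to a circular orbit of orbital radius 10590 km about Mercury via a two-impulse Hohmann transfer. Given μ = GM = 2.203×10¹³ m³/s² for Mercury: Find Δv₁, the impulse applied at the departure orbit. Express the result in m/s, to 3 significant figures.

r₁ = 3125 km = 3.125×10⁶ m.
r₂ = 10590 km = 1.059×10⁷ m.
Transfer ellipse a_t = (r₁ + r₂)/2 = 6.858×10⁶ m.
At r₁: circular v_c1 = √(μ/r₁) = 2655 m/s; transfer-periherm v_p = √[μ(2/r₁ − 1/a_t)] = 3299 m/s.
Δv₁ = v_p − v_c1 = 644.4 m/s.

Δv ≈ 644 m/s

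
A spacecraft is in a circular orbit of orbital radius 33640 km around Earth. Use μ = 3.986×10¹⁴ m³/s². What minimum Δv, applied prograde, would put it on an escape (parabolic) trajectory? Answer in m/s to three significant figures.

Δv ≈ 1430 m/s

r = 33640 km = 3.364×10⁷ m.
Circular speed v_c = √(μ/r) = 3442 m/s.
Escape speed v_esc = √(2μ/r) = √2 × v_c = 4868 m/s.
Δv = v_esc − v_c = 1426 m/s.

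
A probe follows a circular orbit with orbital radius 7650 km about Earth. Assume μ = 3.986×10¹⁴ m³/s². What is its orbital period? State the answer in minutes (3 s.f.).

r = 7650 km = 7.650×10⁶ m.
Kepler's third law: T = 2π√(r³/μ) = 2π√((7.650×10⁶)³ / 3.986×10¹⁴).
r³/μ = 1.123×10⁶ s², so T = 2π × 1.060×10³ = 6.659×10³ s.
Converting: 6.659×10³ s ÷ 60.00 = 111.0 minutes.

T ≈ 111 minutes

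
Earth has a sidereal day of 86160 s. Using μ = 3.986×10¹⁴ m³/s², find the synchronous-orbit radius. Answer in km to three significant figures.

r_sync ≈ 42200 km

A synchronous orbit has period T, so by Kepler's third law a = (μT²/4π²)^(1/3).
μT²/4π² = 3.986×10¹⁴ × (8.616×10⁴)² / 39.48 = 7.495×10²² m³.
a = 4.216×10⁷ m = 42163 km.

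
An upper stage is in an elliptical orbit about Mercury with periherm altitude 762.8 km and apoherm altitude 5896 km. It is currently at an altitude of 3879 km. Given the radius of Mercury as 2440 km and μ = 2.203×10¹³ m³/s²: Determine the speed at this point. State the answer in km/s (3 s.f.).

v ≈ 1.78 km/s

r_p = 2440 + 762.8 = 3202.8 km = 3.2028×10⁶ m.
r_a = 2440 + 5896 = 8336.0 km = 8.3360×10⁶ m.
r = 2440 + 3879 = 6319.0 km = 6.319×10⁶ m.
Semi-major axis a = (r_p + r_a)/2 = 5769.4 km = 5.769×10⁶ m.
Vis-viva: v² = μ(2/r − 1/a) = 2.203×10¹³ × (3.165×10⁻⁷ − 1.733×10⁻⁷) = 3.154×10⁶ m²/s².
v = 1776 m/s = 1.776 km/s.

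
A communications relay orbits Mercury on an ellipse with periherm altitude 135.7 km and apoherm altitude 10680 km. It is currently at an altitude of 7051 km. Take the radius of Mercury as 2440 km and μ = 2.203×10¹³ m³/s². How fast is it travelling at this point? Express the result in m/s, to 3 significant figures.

v ≈ 1350 m/s

r_p = 2440 + 135.7 = 2575.7 km = 2.5757×10⁶ m.
r_a = 2440 + 10680 = 13120 km = 1.3120×10⁷ m.
r = 2440 + 7051 = 9491.0 km = 9.491×10⁶ m.
Semi-major axis a = (r_p + r_a)/2 = 7847.9 km = 7.848×10⁶ m.
Vis-viva: v² = μ(2/r − 1/a) = 2.203×10¹³ × (2.107×10⁻⁷ − 1.274×10⁻⁷) = 1.835×10⁶ m²/s².
v = 1355 m/s.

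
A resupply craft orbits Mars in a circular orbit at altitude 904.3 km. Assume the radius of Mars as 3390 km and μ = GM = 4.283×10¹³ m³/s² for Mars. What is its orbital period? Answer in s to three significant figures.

T ≈ 8540 s

r = 3390 + 904.3 = 4294.3 km = 4.2943×10⁶ m.
Kepler's third law: T = 2π√(r³/μ) = 2π√((4.294×10⁶)³ / 4.283×10¹³).
r³/μ = 1.849×10⁶ s², so T = 2π × 1.360×10³ = 8.544×10³ s.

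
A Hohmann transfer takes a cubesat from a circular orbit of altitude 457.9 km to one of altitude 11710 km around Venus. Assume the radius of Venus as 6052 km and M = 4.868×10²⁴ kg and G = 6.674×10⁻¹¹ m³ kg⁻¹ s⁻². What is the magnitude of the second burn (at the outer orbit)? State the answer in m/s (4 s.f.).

μ = GM = 6.674×10⁻¹¹ × 4.868×10²⁴ = 3.249×10¹⁴ m³/s².
r₁ = 6052 + 457.9 = 6509.9 km = 6.5099×10⁶ m.
r₂ = 6052 + 11710 = 17762 km = 1.7762×10⁷ m.
Transfer ellipse a_t = (r₁ + r₂)/2 = 1.214×10⁷ m.
At r₁: circular v_c1 = √(μ/r₁) = 7064 m/s; transfer-periapsis v_p = √[μ(2/r₁ − 1/a_t)] = 8547 m/s.
At r₂: circular v_c2 = √(μ/r₂) = 4277 m/s; transfer-apoapsis v_a = √[μ(2/r₂ − 1/a_t)] = 3132 m/s.
Δv₂ = v_c2 − v_a = 1144 m/s.

Δv ≈ 1144 m/s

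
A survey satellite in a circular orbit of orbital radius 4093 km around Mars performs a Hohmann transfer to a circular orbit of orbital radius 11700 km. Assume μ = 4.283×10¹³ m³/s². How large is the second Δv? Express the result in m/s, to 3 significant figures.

Δv ≈ 536 m/s

r₁ = 4093 km = 4.093×10⁶ m.
r₂ = 11700 km = 1.170×10⁷ m.
Transfer ellipse a_t = (r₁ + r₂)/2 = 7.896×10⁶ m.
At r₁: circular v_c1 = √(μ/r₁) = 3235 m/s; transfer-periapsis v_p = √[μ(2/r₁ − 1/a_t)] = 3938 m/s.
At r₂: circular v_c2 = √(μ/r₂) = 1913 m/s; transfer-apoapsis v_a = √[μ(2/r₂ − 1/a_t)] = 1377 m/s.
Δv₂ = v_c2 − v_a = 535.8 m/s.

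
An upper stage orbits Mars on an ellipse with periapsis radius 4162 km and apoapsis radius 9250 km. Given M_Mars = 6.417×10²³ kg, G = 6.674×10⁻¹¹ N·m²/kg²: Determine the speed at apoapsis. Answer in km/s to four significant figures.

μ = GM = 6.674×10⁻¹¹ × 6.417×10²³ = 4.283×10¹³ m³/s².
Semi-major axis a = (r_p + r_a)/2 = 6706.0 km = 6.706×10⁶ m.
Vis-viva: v² = μ(2/r − 1/a) = 4.283×10¹³ × (2.162×10⁻⁷ − 1.491×10⁻⁷) = 2.874×10⁶ m²/s².
v = 1695 m/s = 1.695 km/s.

v ≈ 1.695 km/s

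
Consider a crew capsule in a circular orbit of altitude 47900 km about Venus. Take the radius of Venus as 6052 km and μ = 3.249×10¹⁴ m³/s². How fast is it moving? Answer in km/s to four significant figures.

v ≈ 2.454 km/s

r = 6052 + 47900 = 53952 km = 5.3952×10⁷ m.
For a circular orbit v = √(μ/r) = √(3.249×10¹⁴ / 5.395×10⁷) = √(6.022×10⁶) = 2454 m/s.
That is 2.454 km/s.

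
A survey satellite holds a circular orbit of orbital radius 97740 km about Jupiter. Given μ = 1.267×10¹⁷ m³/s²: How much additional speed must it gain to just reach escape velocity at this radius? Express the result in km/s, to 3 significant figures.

Δv ≈ 14.9 km/s

r = 97740 km = 9.774×10⁷ m.
Circular speed v_c = √(μ/r) = 36000 m/s.
Escape speed v_esc = √(2μ/r) = √2 × v_c = 50920 m/s.
Δv = v_esc − v_c = 14910 m/s = 14.91 km/s.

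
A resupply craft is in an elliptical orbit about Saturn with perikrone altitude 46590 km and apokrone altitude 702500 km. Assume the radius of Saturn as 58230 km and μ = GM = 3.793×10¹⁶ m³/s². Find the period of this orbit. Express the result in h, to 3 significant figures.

T ≈ 80.7 h

r_p = 58230 + 46590 = 104820 km = 1.0482×10⁸ m.
r_a = 58230 + 702500 = 760730 km = 7.6073×10⁸ m.
Semi-major axis a = (r_p + r_a)/2 = (1.0482×10⁵ + 7.6073×10⁵)/2 = 4.3278×10⁵ km = 4.328×10⁸ m.
By Kepler's third law T = 2π√(a³/μ) = 2π × 4.623×10⁴ = 2.905×10⁵ s.
= 80.68 h.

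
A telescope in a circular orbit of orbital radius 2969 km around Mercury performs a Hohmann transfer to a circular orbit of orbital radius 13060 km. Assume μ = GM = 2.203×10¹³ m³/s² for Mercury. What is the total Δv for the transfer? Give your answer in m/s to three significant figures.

Δv_total ≈ 1260 m/s

r₁ = 2969 km = 2.969×10⁶ m.
r₂ = 13060 km = 1.306×10⁷ m.
Transfer ellipse a_t = (r₁ + r₂)/2 = 8.014×10⁶ m.
At r₁: circular v_c1 = √(μ/r₁) = 2724 m/s; transfer-periherm v_p = √[μ(2/r₁ − 1/a_t)] = 3477 m/s.
Δv₁ = v_p − v_c1 = 753.3 m/s.
At r₂: circular v_c2 = √(μ/r₂) = 1299 m/s; transfer-apoherm v_a = √[μ(2/r₂ − 1/a_t)] = 790.5 m/s.
Δv₂ = v_c2 − v_a = 508.3 m/s.
Total Δv = Δv₁ + Δv₂ = 1262 m/s.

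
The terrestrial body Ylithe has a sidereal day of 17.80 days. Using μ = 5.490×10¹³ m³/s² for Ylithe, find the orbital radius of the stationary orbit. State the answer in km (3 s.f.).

r_sync ≈ 1.49×10⁵ km

T = 17.80 days = 1.538×10⁶ s.
A synchronous orbit has period T, so by Kepler's third law a = (μT²/4π²)^(1/3).
μT²/4π² = 5.490×10¹³ × (1.538×10⁶)² / 39.48 = 3.289×10²⁴ m³.
a = 1.487×10⁸ m = 1.4872×10⁵ km.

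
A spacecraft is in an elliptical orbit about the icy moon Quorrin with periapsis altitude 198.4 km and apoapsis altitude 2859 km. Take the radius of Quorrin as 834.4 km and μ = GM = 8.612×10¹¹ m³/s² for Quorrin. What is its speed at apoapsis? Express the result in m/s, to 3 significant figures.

v ≈ 319 m/s

r_p = 834.4 + 198.4 = 1032.8 km = 1.0328×10⁶ m.
r_a = 834.4 + 2859 = 3693.4 km = 3.6934×10⁶ m.
Semi-major axis a = (r_p + r_a)/2 = 2363.1 km = 2.363×10⁶ m.
Vis-viva: v² = μ(2/r − 1/a) = 8.612×10¹¹ × (5.415×10⁻⁷ − 4.232×10⁻⁷) = 1.019×10⁵ m²/s².
v = 319.2 m/s.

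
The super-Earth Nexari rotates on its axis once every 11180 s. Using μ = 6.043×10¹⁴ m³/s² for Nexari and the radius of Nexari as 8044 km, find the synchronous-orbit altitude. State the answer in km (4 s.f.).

h_sync ≈ 4370 km

A synchronous orbit has period T, so by Kepler's third law a = (μT²/4π²)^(1/3).
μT²/4π² = 6.043×10¹⁴ × (1.118×10⁴)² / 39.48 = 1.913×10²¹ m³.
a = 1.241×10⁷ m = 12414 km.
Altitude h = a − R = 12414 − 8044 = 4370.4 km.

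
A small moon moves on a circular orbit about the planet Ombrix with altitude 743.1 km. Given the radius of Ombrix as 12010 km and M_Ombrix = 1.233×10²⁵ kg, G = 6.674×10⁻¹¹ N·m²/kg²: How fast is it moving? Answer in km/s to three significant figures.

v ≈ 8.03 km/s

μ = GM = 6.674×10⁻¹¹ × 1.233×10²⁵ = 8.229×10¹⁴ m³/s².
r = 12010 + 743.1 = 12753 km = 1.2753×10⁷ m.
For a circular orbit v = √(μ/r) = √(8.229×10¹⁴ / 1.275×10⁷) = √(6.453×10⁷) = 8033 m/s.
That is 8.033 km/s.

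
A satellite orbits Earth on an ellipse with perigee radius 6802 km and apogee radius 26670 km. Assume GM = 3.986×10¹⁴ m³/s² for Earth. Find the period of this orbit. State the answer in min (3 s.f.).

Semi-major axis a = (r_p + r_a)/2 = (6802.0 + 26670)/2 = 16736 km = 1.674×10⁷ m.
By Kepler's third law T = 2π√(a³/μ) = 2π × 3.429×10³ = 2.155×10⁴ s.
= 359.1 min.

T ≈ 359 min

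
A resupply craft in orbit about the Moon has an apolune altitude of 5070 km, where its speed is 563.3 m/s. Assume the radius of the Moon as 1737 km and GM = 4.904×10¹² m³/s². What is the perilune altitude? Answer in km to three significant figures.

perilune altitude ≈ 185 km

r_a = 1737 + 5070 = 6807.0 km = 6.807×10⁶ m.
Specific energy ε = v²/2 − μ/r = -5.618×10⁵ J/kg, so a = −μ/(2ε) = 4.365×10⁶ m.
The apsides satisfy r_p + r_a = 2a, so the perilune radius is 2a − r_a = 1.922×10⁶ m = 1922.4 km.
Perilune altitude = 1922.4 − 1737 = 185.37 km.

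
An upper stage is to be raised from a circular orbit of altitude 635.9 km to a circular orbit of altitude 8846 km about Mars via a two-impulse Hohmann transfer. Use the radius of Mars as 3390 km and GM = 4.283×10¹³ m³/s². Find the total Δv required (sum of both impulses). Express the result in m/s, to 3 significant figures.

Δv_total ≈ 1290 m/s

r₁ = 3390 + 635.9 = 4025.9 km = 4.0259×10⁶ m.
r₂ = 3390 + 8846 = 12236 km = 1.2236×10⁷ m.
Transfer ellipse a_t = (r₁ + r₂)/2 = 8.131×10⁶ m.
At r₁: circular v_c1 = √(μ/r₁) = 3262 m/s; transfer-periapsis v_p = √[μ(2/r₁ − 1/a_t)] = 4001 m/s.
Δv₁ = v_p − v_c1 = 739.5 m/s.
At r₂: circular v_c2 = √(μ/r₂) = 1871 m/s; transfer-apoapsis v_a = √[μ(2/r₂ − 1/a_t)] = 1316 m/s.
Δv₂ = v_c2 − v_a = 554.4 m/s.
Total Δv = Δv₁ + Δv₂ = 1294 m/s.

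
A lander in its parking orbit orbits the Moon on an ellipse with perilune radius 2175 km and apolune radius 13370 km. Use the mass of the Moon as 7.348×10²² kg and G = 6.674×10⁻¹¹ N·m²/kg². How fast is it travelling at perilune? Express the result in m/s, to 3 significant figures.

v ≈ 1970 m/s

μ = GM = 6.674×10⁻¹¹ × 7.348×10²² = 4.904×10¹² m³/s².
Semi-major axis a = (r_p + r_a)/2 = 7772.5 km = 7.772×10⁶ m.
Vis-viva: v² = μ(2/r − 1/a) = 4.904×10¹² × (9.195×10⁻⁷ − 1.287×10⁻⁷) = 3.879×10⁶ m²/s².
v = 1969 m/s.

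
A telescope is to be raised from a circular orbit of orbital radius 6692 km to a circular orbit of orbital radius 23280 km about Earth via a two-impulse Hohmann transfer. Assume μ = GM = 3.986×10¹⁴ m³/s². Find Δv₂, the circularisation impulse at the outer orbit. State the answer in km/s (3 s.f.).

Δv ≈ 1.37 km/s

r₁ = 6692 km = 6.692×10⁶ m.
r₂ = 23280 km = 2.328×10⁷ m.
Transfer ellipse a_t = (r₁ + r₂)/2 = 1.499×10⁷ m.
At r₁: circular v_c1 = √(μ/r₁) = 7718 m/s; transfer-perigee v_p = √[μ(2/r₁ − 1/a_t)] = 9619 m/s.
At r₂: circular v_c2 = √(μ/r₂) = 4138 m/s; transfer-apogee v_a = √[μ(2/r₂ − 1/a_t)] = 2765 m/s.
Δv₂ = v_c2 − v_a = 1373 m/s.
= 1.373 km/s.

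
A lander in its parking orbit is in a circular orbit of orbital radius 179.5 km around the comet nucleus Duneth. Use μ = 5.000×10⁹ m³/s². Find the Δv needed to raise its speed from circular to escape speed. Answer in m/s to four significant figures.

r = 179.5 km = 1.795×10⁵ m.
Circular speed v_c = √(μ/r) = 166.9 m/s.
Escape speed v_esc = √(2μ/r) = √2 × v_c = 236.0 m/s.
Δv = v_esc − v_c = 69.13 m/s.

Δv ≈ 69.13 m/s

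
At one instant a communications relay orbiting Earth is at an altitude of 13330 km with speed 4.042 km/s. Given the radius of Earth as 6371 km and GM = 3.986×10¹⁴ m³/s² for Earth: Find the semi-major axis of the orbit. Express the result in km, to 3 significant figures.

r = 6371 + 13330 = 19701 km = 1.970×10⁷ m.
Specific orbital energy ε = v²/2 − μ/r = (4042)²/2 − 3.986×10¹⁴/1.970×10⁷ = -1.206×10⁷ J/kg.
Since ε = −μ/(2a), a = −μ/(2ε) = 1.652×10⁷ m = 16521 km.

a ≈ 16500 km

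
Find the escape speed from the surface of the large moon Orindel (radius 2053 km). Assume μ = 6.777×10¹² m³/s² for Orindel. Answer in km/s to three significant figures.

v_esc ≈ 2.57 km/s

r = R = 2.053×10⁶ m.
Escape speed v_esc = √(2μ/r) = √(2 × 6.777×10¹² / 2.053×10⁶) = √(6.602×10⁶) = 2569 m/s.
= 2.569 km/s.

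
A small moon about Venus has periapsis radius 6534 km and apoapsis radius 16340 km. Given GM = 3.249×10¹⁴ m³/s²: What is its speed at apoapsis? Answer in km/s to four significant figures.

v ≈ 3.370 km/s

Semi-major axis a = (r_p + r_a)/2 = 11437 km = 1.144×10⁷ m.
Vis-viva: v² = μ(2/r − 1/a) = 3.249×10¹⁴ × (1.224×10⁻⁷ − 8.744×10⁻⁸) = 1.136×10⁷ m²/s².
v = 3370 m/s = 3.370 km/s.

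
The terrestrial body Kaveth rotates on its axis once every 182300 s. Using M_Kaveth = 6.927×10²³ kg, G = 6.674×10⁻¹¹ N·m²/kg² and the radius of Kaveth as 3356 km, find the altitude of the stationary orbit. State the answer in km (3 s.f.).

h_sync ≈ 30500 km

μ = GM = 6.674×10⁻¹¹ × 6.927×10²³ = 4.623×10¹³ m³/s².
A synchronous orbit has period T, so by Kepler's third law a = (μT²/4π²)^(1/3).
μT²/4π² = 4.623×10¹³ × (1.823×10⁵)² / 39.48 = 3.892×10²² m³.
a = 3.389×10⁷ m = 33888 km.
Altitude h = a − R = 33888 − 3356 = 30532 km.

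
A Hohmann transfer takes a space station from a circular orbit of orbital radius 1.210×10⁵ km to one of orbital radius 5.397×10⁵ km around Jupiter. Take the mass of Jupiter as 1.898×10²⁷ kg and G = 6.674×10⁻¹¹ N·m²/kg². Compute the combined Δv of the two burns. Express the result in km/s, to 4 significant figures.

Δv_total ≈ 15.05 km/s

μ = GM = 6.674×10⁻¹¹ × 1.898×10²⁷ = 1.267×10¹⁷ m³/s².
r₁ = 1.210×10⁵ km = 1.210×10⁸ m.
r₂ = 5.397×10⁵ km = 5.397×10⁸ m.
Transfer ellipse a_t = (r₁ + r₂)/2 = 3.304×10⁸ m.
At r₁: circular v_c1 = √(μ/r₁) = 32360 m/s; transfer-perijove v_p = √[μ(2/r₁ − 1/a_t)] = 41360 m/s.
Δv₁ = v_p − v_c1 = 9000 m/s.
At r₂: circular v_c2 = √(μ/r₂) = 15320 m/s; transfer-apojove v_a = √[μ(2/r₂ − 1/a_t)] = 9272 m/s.
Δv₂ = v_c2 − v_a = 6048 m/s.
Total Δv = Δv₁ + Δv₂ = 15050 m/s = 15.05 km/s.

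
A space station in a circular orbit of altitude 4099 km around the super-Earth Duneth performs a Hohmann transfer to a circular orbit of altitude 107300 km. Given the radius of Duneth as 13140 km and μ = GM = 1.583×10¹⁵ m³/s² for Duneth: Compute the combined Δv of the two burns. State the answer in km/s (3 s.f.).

Δv_total ≈ 4.90 km/s

r₁ = 13140 + 4099 = 17239 km = 1.7239×10⁷ m.
r₂ = 13140 + 107300 = 120440 km = 1.2044×10⁸ m.
Transfer ellipse a_t = (r₁ + r₂)/2 = 6.884×10⁷ m.
At r₁: circular v_c1 = √(μ/r₁) = 9583 m/s; transfer-periapsis v_p = √[μ(2/r₁ − 1/a_t)] = 12680 m/s.
Δv₁ = v_p − v_c1 = 3092 m/s.
At r₂: circular v_c2 = √(μ/r₂) = 3625 m/s; transfer-apoapsis v_a = √[μ(2/r₂ − 1/a_t)] = 1814 m/s.
Δv₂ = v_c2 − v_a = 1811 m/s.
Total Δv = Δv₁ + Δv₂ = 4904 m/s = 4.904 km/s.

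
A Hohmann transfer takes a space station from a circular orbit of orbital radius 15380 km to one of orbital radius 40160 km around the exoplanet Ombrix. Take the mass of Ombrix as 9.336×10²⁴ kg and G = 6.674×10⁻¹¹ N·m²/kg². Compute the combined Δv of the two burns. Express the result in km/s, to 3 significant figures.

Δv_total ≈ 2.30 km/s

μ = GM = 6.674×10⁻¹¹ × 9.336×10²⁴ = 6.231×10¹⁴ m³/s².
r₁ = 15380 km = 1.538×10⁷ m.
r₂ = 40160 km = 4.016×10⁷ m.
Transfer ellipse a_t = (r₁ + r₂)/2 = 2.777×10⁷ m.
At r₁: circular v_c1 = √(μ/r₁) = 6365 m/s; transfer-periapsis v_p = √[μ(2/r₁ − 1/a_t)] = 7654 m/s.
Δv₁ = v_p − v_c1 = 1289 m/s.
At r₂: circular v_c2 = √(μ/r₂) = 3939 m/s; transfer-apoapsis v_a = √[μ(2/r₂ − 1/a_t)] = 2931 m/s.
Δv₂ = v_c2 − v_a = 1008 m/s.
Total Δv = Δv₁ + Δv₂ = 2297 m/s = 2.297 km/s.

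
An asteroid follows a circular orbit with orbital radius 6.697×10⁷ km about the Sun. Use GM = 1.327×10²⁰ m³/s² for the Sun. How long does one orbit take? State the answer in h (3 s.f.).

r = 6.697×10⁷ km = 6.697×10¹⁰ m.
Kepler's third law: T = 2π√(r³/μ) = 2π√((6.697×10¹⁰)³ / 1.327×10²⁰).
r³/μ = 2.263×10¹² s², so T = 2π × 1.504×10⁶ = 9.453×10⁶ s.
Converting: 9.453×10⁶ s ÷ 3600 = 2626 h.

T ≈ 2630 h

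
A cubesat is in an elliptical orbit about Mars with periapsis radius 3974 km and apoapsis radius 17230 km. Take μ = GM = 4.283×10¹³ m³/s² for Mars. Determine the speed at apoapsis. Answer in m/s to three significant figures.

v ≈ 965 m/s

Semi-major axis a = (r_p + r_a)/2 = 10602 km = 1.060×10⁷ m.
Vis-viva: v² = μ(2/r − 1/a) = 4.283×10¹³ × (1.161×10⁻⁷ − 9.432×10⁻⁸) = 9.318×10⁵ m²/s².
v = 965.3 m/s.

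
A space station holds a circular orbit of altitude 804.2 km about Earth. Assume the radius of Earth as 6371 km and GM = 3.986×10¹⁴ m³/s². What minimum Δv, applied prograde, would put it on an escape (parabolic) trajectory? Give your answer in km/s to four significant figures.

Δv ≈ 3.087 km/s

r = 6371 + 804.2 = 7175.2 km = 7.1752×10⁶ m.
Circular speed v_c = √(μ/r) = 7453 m/s.
Escape speed v_esc = √(2μ/r) = √2 × v_c = 10540 m/s.
Δv = v_esc − v_c = 3087 m/s = 3.087 km/s.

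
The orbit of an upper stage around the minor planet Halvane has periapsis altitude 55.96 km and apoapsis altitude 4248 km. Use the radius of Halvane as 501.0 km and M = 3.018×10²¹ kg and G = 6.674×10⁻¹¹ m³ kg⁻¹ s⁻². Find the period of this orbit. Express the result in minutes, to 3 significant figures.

T ≈ 1010 minutes

μ = GM = 6.674×10⁻¹¹ × 3.018×10²¹ = 2.014×10¹¹ m³/s².
r_p = 501.0 + 55.96 = 556.96 km = 5.5696×10⁵ m.
r_a = 501.0 + 4248 = 4749.0 km = 4.7490×10⁶ m.
Semi-major axis a = (r_p + r_a)/2 = (556.96 + 4749.0)/2 = 2653.0 km = 2.653×10⁶ m.
By Kepler's third law T = 2π√(a³/μ) = 2π × 9.628×10³ = 6.050×10⁴ s.
= 1008 minutes.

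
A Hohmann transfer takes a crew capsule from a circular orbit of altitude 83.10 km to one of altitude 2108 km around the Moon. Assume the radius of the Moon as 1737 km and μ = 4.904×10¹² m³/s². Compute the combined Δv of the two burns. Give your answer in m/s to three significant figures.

r₁ = 1737 + 83.10 = 1820.1 km = 1.8201×10⁶ m.
r₂ = 1737 + 2108 = 3845.0 km = 3.8450×10⁶ m.
Transfer ellipse a_t = (r₁ + r₂)/2 = 2.833×10⁶ m.
At r₁: circular v_c1 = √(μ/r₁) = 1641 m/s; transfer-perilune v_p = √[μ(2/r₁ − 1/a_t)] = 1912 m/s.
Δv₁ = v_p − v_c1 = 271.0 m/s.
At r₂: circular v_c2 = √(μ/r₂) = 1129 m/s; transfer-apolune v_a = √[μ(2/r₂ − 1/a_t)] = 905.3 m/s.
Δv₂ = v_c2 − v_a = 224.1 m/s.
Total Δv = Δv₁ + Δv₂ = 495.0 m/s.

Δv_total ≈ 495 m/s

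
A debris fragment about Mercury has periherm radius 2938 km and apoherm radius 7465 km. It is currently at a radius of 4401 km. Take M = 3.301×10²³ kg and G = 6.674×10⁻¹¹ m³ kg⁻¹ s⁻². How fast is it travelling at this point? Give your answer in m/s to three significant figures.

v ≈ 2400 m/s

μ = GM = 6.674×10⁻¹¹ × 3.301×10²³ = 2.203×10¹³ m³/s².
Semi-major axis a = (r_p + r_a)/2 = 5201.5 km = 5.202×10⁶ m.
Vis-viva: v² = μ(2/r − 1/a) = 2.203×10¹³ × (4.544×10⁻⁷ − 1.923×10⁻⁷) = 5.776×10⁶ m²/s².
v = 2403 m/s.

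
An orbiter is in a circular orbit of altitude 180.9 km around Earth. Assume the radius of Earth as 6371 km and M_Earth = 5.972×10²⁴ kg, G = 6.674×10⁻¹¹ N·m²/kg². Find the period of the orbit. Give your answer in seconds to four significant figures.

μ = GM = 6.674×10⁻¹¹ × 5.972×10²⁴ = 3.986×10¹⁴ m³/s².
r = 6371 + 180.9 = 6551.9 km = 6.5519×10⁶ m.
Kepler's third law: T = 2π√(r³/μ) = 2π√((6.552×10⁶)³ / 3.986×10¹⁴).
r³/μ = 7.057×10⁵ s², so T = 2π × 8.400×10² = 5.278×10³ s.

T ≈ 5278 seconds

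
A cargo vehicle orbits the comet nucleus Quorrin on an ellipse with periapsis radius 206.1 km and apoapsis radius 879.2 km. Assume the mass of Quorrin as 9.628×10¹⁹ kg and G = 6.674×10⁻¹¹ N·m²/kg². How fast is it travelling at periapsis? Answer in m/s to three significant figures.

v ≈ 225 m/s

μ = GM = 6.674×10⁻¹¹ × 9.628×10¹⁹ = 6.426×10⁹ m³/s².
Semi-major axis a = (r_p + r_a)/2 = 542.65 km = 5.426×10⁵ m.
Vis-viva: v² = μ(2/r − 1/a) = 6.426×10⁹ × (9.704×10⁻⁶ − 1.843×10⁻⁶) = 5.051×10⁴ m²/s².
v = 224.8 m/s.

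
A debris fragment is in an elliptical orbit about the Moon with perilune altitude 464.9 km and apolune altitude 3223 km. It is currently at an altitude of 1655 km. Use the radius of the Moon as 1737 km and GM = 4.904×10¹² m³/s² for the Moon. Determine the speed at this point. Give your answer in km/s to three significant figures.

r_p = 1737 + 464.9 = 2201.9 km = 2.2019×10⁶ m.
r_a = 1737 + 3223 = 4960.0 km = 4.9600×10⁶ m.
r = 1737 + 1655 = 3392.0 km = 3.392×10⁶ m.
Semi-major axis a = (r_p + r_a)/2 = 3580.9 km = 3.581×10⁶ m.
Vis-viva: v² = μ(2/r − 1/a) = 4.904×10¹² × (5.896×10⁻⁷ − 2.793×10⁻⁷) = 1.522×10⁶ m²/s².
v = 1234 m/s = 1.234 km/s.

v ≈ 1.23 km/s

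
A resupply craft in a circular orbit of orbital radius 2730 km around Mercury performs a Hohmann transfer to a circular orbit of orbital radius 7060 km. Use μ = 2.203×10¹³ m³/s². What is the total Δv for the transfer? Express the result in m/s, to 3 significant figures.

r₁ = 2730 km = 2.730×10⁶ m.
r₂ = 7060 km = 7.060×10⁶ m.
Transfer ellipse a_t = (r₁ + r₂)/2 = 4.895×10⁶ m.
At r₁: circular v_c1 = √(μ/r₁) = 2841 m/s; transfer-periherm v_p = √[μ(2/r₁ − 1/a_t)] = 3412 m/s.
Δv₁ = v_p − v_c1 = 570.8 m/s.
At r₂: circular v_c2 = √(μ/r₂) = 1766 m/s; transfer-apoherm v_a = √[μ(2/r₂ − 1/a_t)] = 1319 m/s.
Δv₂ = v_c2 − v_a = 447.3 m/s.
Total Δv = Δv₁ + Δv₂ = 1018 m/s.

Δv_total ≈ 1020 m/s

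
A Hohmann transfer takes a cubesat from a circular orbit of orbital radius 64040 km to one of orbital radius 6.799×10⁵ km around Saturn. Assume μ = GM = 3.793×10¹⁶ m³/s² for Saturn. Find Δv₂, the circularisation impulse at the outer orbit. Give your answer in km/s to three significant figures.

r₁ = 64040 km = 6.404×10⁷ m.
r₂ = 6.799×10⁵ km = 6.799×10⁸ m.
Transfer ellipse a_t = (r₁ + r₂)/2 = 3.720×10⁸ m.
At r₁: circular v_c1 = √(μ/r₁) = 24340 m/s; transfer-perikrone v_p = √[μ(2/r₁ − 1/a_t)] = 32900 m/s.
At r₂: circular v_c2 = √(μ/r₂) = 7469 m/s; transfer-apokrone v_a = √[μ(2/r₂ − 1/a_t)] = 3099 m/s.
Δv₂ = v_c2 − v_a = 4370 m/s.
= 4.370 km/s.

Δv ≈ 4.37 km/s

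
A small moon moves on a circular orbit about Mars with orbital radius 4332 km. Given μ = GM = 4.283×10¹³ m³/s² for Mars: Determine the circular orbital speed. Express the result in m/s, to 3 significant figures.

r = 4332 km = 4.332×10⁶ m.
For a circular orbit v = √(μ/r) = √(4.283×10¹³ / 4.332×10⁶) = √(9.887×10⁶) = 3144 m/s.

v ≈ 3140 m/s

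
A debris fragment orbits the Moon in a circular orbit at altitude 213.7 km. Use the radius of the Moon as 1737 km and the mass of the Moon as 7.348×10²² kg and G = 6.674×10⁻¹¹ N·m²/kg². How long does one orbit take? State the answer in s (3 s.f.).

T ≈ 7730 s

μ = GM = 6.674×10⁻¹¹ × 7.348×10²² = 4.904×10¹² m³/s².
r = 1737 + 213.7 = 1950.7 km = 1.9507×10⁶ m.
Kepler's third law: T = 2π√(r³/μ) = 2π√((1.951×10⁶)³ / 4.904×10¹²).
r³/μ = 1.514×10⁶ s², so T = 2π × 1.230×10³ = 7.730×10³ s.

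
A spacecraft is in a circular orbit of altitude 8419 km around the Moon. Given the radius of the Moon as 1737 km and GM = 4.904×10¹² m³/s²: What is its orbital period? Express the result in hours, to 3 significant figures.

T ≈ 25.5 hours

r = 1737 + 8419 = 10156 km = 1.0156×10⁷ m.
Kepler's third law: T = 2π√(r³/μ) = 2π√((1.016×10⁷)³ / 4.904×10¹²).
r³/μ = 2.136×10⁸ s², so T = 2π × 1.462×10⁴ = 9.183×10⁴ s.
Converting: 9.183×10⁴ s ÷ 3600 = 25.51 hours.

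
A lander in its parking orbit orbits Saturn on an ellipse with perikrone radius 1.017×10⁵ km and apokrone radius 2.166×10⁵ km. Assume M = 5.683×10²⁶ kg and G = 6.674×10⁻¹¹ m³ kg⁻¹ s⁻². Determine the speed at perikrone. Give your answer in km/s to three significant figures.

μ = GM = 6.674×10⁻¹¹ × 5.683×10²⁶ = 3.793×10¹⁶ m³/s².
Semi-major axis a = (r_p + r_a)/2 = 1.5915×10⁵ km = 1.592×10⁸ m.
Vis-viva: v² = μ(2/r − 1/a) = 3.793×10¹⁶ × (1.967×10⁻⁸ − 6.283×10⁻⁹) = 5.076×10⁸ m²/s².
v = 22530 m/s = 22.53 km/s.

v ≈ 22.5 km/s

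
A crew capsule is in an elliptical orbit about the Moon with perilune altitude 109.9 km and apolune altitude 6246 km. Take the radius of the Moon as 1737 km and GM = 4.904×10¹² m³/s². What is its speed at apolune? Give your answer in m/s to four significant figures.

v ≈ 480.5 m/s

r_p = 1737 + 109.9 = 1846.9 km = 1.8469×10⁶ m.
r_a = 1737 + 6246 = 7983.0 km = 7.9830×10⁶ m.
Semi-major axis a = (r_p + r_a)/2 = 4914.9 km = 4.915×10⁶ m.
Vis-viva: v² = μ(2/r − 1/a) = 4.904×10¹² × (2.505×10⁻⁷ − 2.035×10⁻⁷) = 2.308×10⁵ m²/s².
v = 480.5 m/s.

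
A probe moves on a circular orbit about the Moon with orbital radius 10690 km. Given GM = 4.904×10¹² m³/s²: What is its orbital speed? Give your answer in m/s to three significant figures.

v ≈ 677 m/s

r = 10690 km = 1.069×10⁷ m.
For a circular orbit v = √(μ/r) = √(4.904×10¹² / 1.069×10⁷) = √(4.587×10⁵) = 677.3 m/s.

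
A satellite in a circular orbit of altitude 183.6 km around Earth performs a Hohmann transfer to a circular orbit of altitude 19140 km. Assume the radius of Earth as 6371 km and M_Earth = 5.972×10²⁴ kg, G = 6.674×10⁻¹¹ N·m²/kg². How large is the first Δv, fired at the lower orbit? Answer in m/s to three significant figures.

Δv ≈ 2040 m/s

μ = GM = 6.674×10⁻¹¹ × 5.972×10²⁴ = 3.986×10¹⁴ m³/s².
r₁ = 6371 + 183.6 = 6554.6 km = 6.5546×10⁶ m.
r₂ = 6371 + 19140 = 25511 km = 2.5511×10⁷ m.
Transfer ellipse a_t = (r₁ + r₂)/2 = 1.603×10⁷ m.
At r₁: circular v_c1 = √(μ/r₁) = 7798 m/s; transfer-perigee v_p = √[μ(2/r₁ − 1/a_t)] = 9836 m/s.
Δv₁ = v_p − v_c1 = 2039 m/s.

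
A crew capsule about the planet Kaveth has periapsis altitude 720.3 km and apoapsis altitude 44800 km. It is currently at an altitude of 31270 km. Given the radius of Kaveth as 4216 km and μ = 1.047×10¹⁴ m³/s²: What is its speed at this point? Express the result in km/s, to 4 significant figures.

r_p = 4216 + 720.3 = 4936.3 km = 4.9363×10⁶ m.
r_a = 4216 + 44800 = 49016 km = 4.9016×10⁷ m.
r = 4216 + 31270 = 35486 km = 3.549×10⁷ m.
Semi-major axis a = (r_p + r_a)/2 = 26976 km = 2.698×10⁷ m.
Vis-viva: v² = μ(2/r − 1/a) = 1.047×10¹⁴ × (5.636×10⁻⁸ − 3.707×10⁻⁸) = 2.020×10⁶ m²/s².
v = 1421 m/s = 1.421 km/s.

v ≈ 1.421 km/s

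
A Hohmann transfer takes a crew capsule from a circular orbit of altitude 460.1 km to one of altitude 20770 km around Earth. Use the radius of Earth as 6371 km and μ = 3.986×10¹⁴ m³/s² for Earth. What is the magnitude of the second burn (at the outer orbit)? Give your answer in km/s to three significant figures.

r₁ = 6371 + 460.1 = 6831.1 km = 6.8311×10⁶ m.
r₂ = 6371 + 20770 = 27141 km = 2.7141×10⁷ m.
Transfer ellipse a_t = (r₁ + r₂)/2 = 1.699×10⁷ m.
At r₁: circular v_c1 = √(μ/r₁) = 7639 m/s; transfer-perigee v_p = √[μ(2/r₁ − 1/a_t)] = 9656 m/s.
At r₂: circular v_c2 = √(μ/r₂) = 3832 m/s; transfer-apogee v_a = √[μ(2/r₂ − 1/a_t)] = 2430 m/s.
Δv₂ = v_c2 − v_a = 1402 m/s.
= 1.402 km/s.

Δv ≈ 1.40 km/s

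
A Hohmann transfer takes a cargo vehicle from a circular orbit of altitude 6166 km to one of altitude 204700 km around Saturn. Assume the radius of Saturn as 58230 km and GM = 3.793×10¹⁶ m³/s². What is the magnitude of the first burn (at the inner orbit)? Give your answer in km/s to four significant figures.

Δv ≈ 6.492 km/s

r₁ = 58230 + 6166 = 64396 km = 6.4396×10⁷ m.
r₂ = 58230 + 204700 = 262930 km = 2.6293×10⁸ m.
Transfer ellipse a_t = (r₁ + r₂)/2 = 1.637×10⁸ m.
At r₁: circular v_c1 = √(μ/r₁) = 24270 m/s; transfer-perikrone v_p = √[μ(2/r₁ − 1/a_t)] = 30760 m/s.
Δv₁ = v_p − v_c1 = 6492 m/s.
= 6.492 km/s.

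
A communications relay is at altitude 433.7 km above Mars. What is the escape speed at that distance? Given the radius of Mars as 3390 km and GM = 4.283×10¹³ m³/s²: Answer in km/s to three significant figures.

v_esc ≈ 4.73 km/s

r = 3390 + 433.7 = 3823.7 km = 3.8237×10⁶ m.
Escape speed v_esc = √(2μ/r) = √(2 × 4.283×10¹³ / 3.824×10⁶) = √(2.240×10⁷) = 4733 m/s.
= 4.733 km/s.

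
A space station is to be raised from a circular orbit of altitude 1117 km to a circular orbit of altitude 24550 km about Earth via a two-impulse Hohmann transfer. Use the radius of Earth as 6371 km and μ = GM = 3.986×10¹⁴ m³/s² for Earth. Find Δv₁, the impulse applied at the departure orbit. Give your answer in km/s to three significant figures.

Δv ≈ 1.96 km/s

r₁ = 6371 + 1117 = 7488.0 km = 7.4880×10⁶ m.
r₂ = 6371 + 24550 = 30921 km = 3.0921×10⁷ m.
Transfer ellipse a_t = (r₁ + r₂)/2 = 1.920×10⁷ m.
At r₁: circular v_c1 = √(μ/r₁) = 7296 m/s; transfer-perigee v_p = √[μ(2/r₁ − 1/a_t)] = 9258 m/s.
Δv₁ = v_p − v_c1 = 1962 m/s.
= 1.962 km/s.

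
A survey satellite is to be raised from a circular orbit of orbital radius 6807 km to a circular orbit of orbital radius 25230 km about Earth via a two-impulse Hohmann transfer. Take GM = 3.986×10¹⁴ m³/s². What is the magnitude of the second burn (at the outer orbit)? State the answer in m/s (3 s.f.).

r₁ = 6807 km = 6.807×10⁶ m.
r₂ = 25230 km = 2.523×10⁷ m.
Transfer ellipse a_t = (r₁ + r₂)/2 = 1.602×10⁷ m.
At r₁: circular v_c1 = √(μ/r₁) = 7652 m/s; transfer-perigee v_p = √[μ(2/r₁ − 1/a_t)] = 9604 m/s.
At r₂: circular v_c2 = √(μ/r₂) = 3975 m/s; transfer-apogee v_a = √[μ(2/r₂ − 1/a_t)] = 2591 m/s.
Δv₂ = v_c2 − v_a = 1384 m/s.

Δv ≈ 1380 m/s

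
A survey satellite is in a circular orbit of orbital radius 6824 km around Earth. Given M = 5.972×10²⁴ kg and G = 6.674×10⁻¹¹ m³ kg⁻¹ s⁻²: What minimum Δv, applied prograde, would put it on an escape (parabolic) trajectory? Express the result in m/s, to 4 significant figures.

Δv ≈ 3166 m/s

μ = GM = 6.674×10⁻¹¹ × 5.972×10²⁴ = 3.986×10¹⁴ m³/s².
r = 6824 km = 6.824×10⁶ m.
Circular speed v_c = √(μ/r) = 7642 m/s.
Escape speed v_esc = √(2μ/r) = √2 × v_c = 10810 m/s.
Δv = v_esc − v_c = 3166 m/s.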